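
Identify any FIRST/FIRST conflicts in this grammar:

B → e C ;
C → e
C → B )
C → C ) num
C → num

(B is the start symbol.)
Yes. C → e / C → B ')' on { 'e' }; C → e / C → C ')' num on { 'e' }; C → B ')' / C → C ')' num on { 'e' }; C → C ')' num / C → num on { 'num' }

FIRST sets of the non-terminals at (or reachable through a nullable prefix from) the front of some alternative:
  FIRST(B) = { 'e' }
  FIRST(C) = { 'e', 'num' }

Productions for C:
  C → e: FIRST = { 'e' }
  C → B ): FIRST = { 'e' }
  C → C ) num: FIRST = { 'e', 'num' }
  C → num: FIRST = { 'num' }
B has only one production, so no FIRST/FIRST conflict is possible there.

Conflict for C: C → e and C → B )
  Overlap: { 'e' }
Conflict for C: C → e and C → C ) num
  Overlap: { 'e' }
Conflict for C: C → B ) and C → C ) num
  Overlap: { 'e' }
Conflict for C: C → C ) num and C → num
  Overlap: { 'num' }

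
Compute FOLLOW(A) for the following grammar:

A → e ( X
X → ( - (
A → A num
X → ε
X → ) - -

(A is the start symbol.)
To compute FOLLOW(A), find every occurrence of A on a right-hand side N → α A β: add FIRST(β) \ {ε}, and if β is empty or nullable also add FOLLOW(N). Iterate to a fixed point.

A is the start symbol, so $ ∈ FOLLOW(A).
In A → A num: A is followed by num, add FIRST(num) \ {ε} = { 'num' }

Taking the union: FOLLOW(A) = { $, 'num' }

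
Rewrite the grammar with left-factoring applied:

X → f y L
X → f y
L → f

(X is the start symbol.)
Left-factoring transforms A → αβ₁ | αβ₂ into A → αA' and A' → β₁ | β₂
(α is the longest common prefix among the alternatives). Repeat until
no nonterminal has two alternatives with a common prefix.

Round 1: X has alternatives sharing prefix 'f y'. Introduce X': X → f y X'
  Add: X' → L
  Add: X' → ε

No remaining common prefixes — done.

Resulting grammar:
X → f y X'
X' → L
X' → ε
L → f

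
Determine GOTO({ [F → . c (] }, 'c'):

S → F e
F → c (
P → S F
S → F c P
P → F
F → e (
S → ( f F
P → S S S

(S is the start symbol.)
{ [F → c . (] }

GOTO(I, 'c') = CLOSURE({ [A → αX.β] : [A → α.Xβ] ∈ I, X = 'c' })

Items with dot before 'c', with the dot advanced:
  [F → . c (] → [F → c . (]
Closure adds nothing (no advanced item has the dot before a non-terminal).

GOTO = { [F → c . (] }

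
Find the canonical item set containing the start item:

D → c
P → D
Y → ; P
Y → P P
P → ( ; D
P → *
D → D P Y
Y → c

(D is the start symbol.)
First, augment the grammar with D' → D
I₀ = CLOSURE({ [D' → . D] }):
  [D' → . D] has the dot before D: add [D → . c], [D → . D P Y]
No further items can be added.

I₀ = { [D → . D P Y], [D → . c], [D' → . D] }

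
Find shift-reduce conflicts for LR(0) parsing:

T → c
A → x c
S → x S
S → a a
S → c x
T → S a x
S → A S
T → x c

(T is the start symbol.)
A shift-reduce conflict occurs when an LR(0) state has both:
  - a complete (reduce) item [A → α .] (dot at the end), and
  - a shift item [B → β . c γ] (dot before a terminal).

Augment with T' → T and build the canonical LR(0) collection (I0 = CLOSURE({[T' → . T]}), then GOTO on every symbol after a dot until no new states appear). It has 17 states:
  I0: { [A → . x c], [S → . A S], [S → . a a], [S → . c x], [S → . x S], [T → . S a x], [T → . c], [T → . x c], [T' → . T] }  — shift
  I1: { [A → . x c], [S → . A S], [S → . a a], [S → . c x], [S → . x S], [S → A . S] }  — shift
  I2: { [T → S . a x] }  — shift
  I3: { [T' → T .] }  — accept
  I4: { [S → a . a] }  — shift
  I5: { [S → c . x], [T → c .] }  — shift, reduce
  I6: { [A → . x c], [A → x . c], [S → . A S], [S → . a a], [S → . c x], [S → . x S], [S → x . S], [T → x . c] }  — shift
  I7: { [S → x S .] }  — reduce
  I8: { [A → x c .], [S → c . x], [T → x c .] }  — shift, 2 reduces
  I9: { [A → . x c], [A → x . c], [S → . A S], [S → . a a], [S → . c x], [S → . x S], [S → x . S] }  — shift
  I10: { [A → x c .], [S → c . x] }  — shift, reduce
  I11: { [S → c x .] }  — reduce
  I12: { [S → a a .] }  — reduce
  I13: { [T → S a . x] }  — shift
  I14: { [T → S a x .] }  — reduce
  I15: { [S → A S .] }  — reduce
  I16: { [S → c . x] }  — shift

I5 contains reduce item [T → c .] and shift item [S → c . x] — shift-reduce conflict.
I8 contains reduce items [A → x c .], [T → x c .] and shift item [S → c . x] — shift-reduce conflict.
I10 contains reduce item [A → x c .] and shift item [S → c . x] — shift-reduce conflict.

Answer: Yes — I5: [T → c .] vs [S → c . x]; I8: [A → x c .] vs [S → c . x]; I10: [A → x c .] vs [S → c . x]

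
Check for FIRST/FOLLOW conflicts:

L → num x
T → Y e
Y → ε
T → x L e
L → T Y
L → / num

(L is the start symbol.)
No FIRST/FOLLOW conflicts.

Nullable non-terminals: Y.
Y has a nullable alternative but only one production, so nothing to check.

L, T have no nullable alternative, so no FIRST/FOLLOW check is needed there.

No FIRST/FOLLOW conflicts found.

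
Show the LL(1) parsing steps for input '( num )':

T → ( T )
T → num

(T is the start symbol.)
Stack is shown with the top on the left.

Stack    Input      Action
--------------------------
T $      ( num ) $  output T → ( T )
( T ) $  ( num ) $  match '('
T ) $    num ) $    output T → num
num ) $  num ) $    match 'num'
) $      ) $        match ')'
$        $          accept

The string is accepted.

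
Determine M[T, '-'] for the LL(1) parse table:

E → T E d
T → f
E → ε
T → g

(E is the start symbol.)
To find M[T, '-'], we find productions for T where '-' is in the predict set (PREDICT(N → α) = (FIRST(α) \ {ε}) ∪ (FOLLOW(N) if α ⇒* ε)).

T → f: PREDICT = { 'f' }
T → g: PREDICT = { 'g' }

M[T, '-'] is empty (no production applies)

Answer: Empty (error entry)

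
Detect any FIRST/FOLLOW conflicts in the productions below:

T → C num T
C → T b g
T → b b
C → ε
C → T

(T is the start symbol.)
Yes. C → T b g with FOLLOW(C) on { 'num' }; C → T with FOLLOW(C) on { 'num' }

Nullable non-terminals: C.
FIRST sets used below: FIRST(T) = { 'b', 'num' }

C: nullable alternative(s) C → ε; FOLLOW(C) = { 'num' }
  C → T b g: FIRST \ {ε} = { 'b', 'num' } — overlaps FOLLOW(C) on { 'num' }: CONFLICT
  C → ε: FIRST \ {ε} = { } — this is the only nullable alternative, skip
  C → T: FIRST \ {ε} = { 'b', 'num' } — overlaps FOLLOW(C) on { 'num' }: CONFLICT

T has no nullable alternative, so no FIRST/FOLLOW check is needed there.

So the grammar has 2 FIRST/FOLLOW conflicts (marked CONFLICT above).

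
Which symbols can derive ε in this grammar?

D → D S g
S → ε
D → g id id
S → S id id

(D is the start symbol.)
ε-productions: S → ε
So S is immediately nullable.
No further non-terminal can be added: every production for the remaining non-terminals contains a terminal or a non-nullable non-terminal.
Nullable = { 'S' }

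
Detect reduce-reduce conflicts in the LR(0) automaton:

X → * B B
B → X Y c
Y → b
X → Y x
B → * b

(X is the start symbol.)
Augment with X' → X and build the canonical LR(0) collection (I0 = CLOSURE({[X' → . X]}), then GOTO on every symbol after a dot until no new states appear). It has 13 states:
  I0: { [X → . * B B], [X → . Y x], [X' → . X], [Y → . b] }  — shift
  I1: { [B → . * b], [B → . X Y c], [X → * . B B], [X → . * B B], [X → . Y x], [Y → . b] }  — shift
  I2: { [X' → X .] }  — accept
  I3: { [X → Y . x] }  — shift
  I4: { [Y → b .] }  — reduce
  I5: { [X → Y x .] }  — reduce
  I6: { [B → * . b], [B → . * b], [B → . X Y c], [X → * . B B], [X → . * B B], [X → . Y x], [Y → . b] }  — shift
  I7: { [B → . * b], [B → . X Y c], [X → * B . B], [X → . * B B], [X → . Y x], [Y → . b] }  — shift
  I8: { [B → X . Y c], [Y → . b] }  — shift
  I9: { [B → X Y . c] }  — shift
  I10: { [B → X Y c .] }  — reduce
  I11: { [X → * B B .] }  — reduce
  I12: { [B → * b .], [Y → b .] }  — 2 reduces

I12 contains complete items [B → * b .], [Y → b .] — reduce-reduce conflict.

Answer: Yes — I12: [B → * b .] vs [Y → b .]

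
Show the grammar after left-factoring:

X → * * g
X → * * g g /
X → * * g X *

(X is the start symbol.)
Left-factoring transforms A → αβ₁ | αβ₂ into A → αA' and A' → β₁ | β₂
(α is the longest common prefix among the alternatives). Repeat until
no nonterminal has two alternatives with a common prefix.

Round 1: X has alternatives sharing prefix '* * g'. Introduce X': X → * * g X'
  Add: X' → ε
  Add: X' → g /
  Add: X' → X *

No remaining common prefixes — done.

Resulting grammar:
X → * * g X'
X' → ε
X' → g /
X' → X *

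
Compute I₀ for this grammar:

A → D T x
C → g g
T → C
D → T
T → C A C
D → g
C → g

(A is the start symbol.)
{ [A → . D T x], [A' → . A], [C → . g g], [C → . g], [D → . T], [D → . g], [T → . C A C], [T → . C] }

First, augment the grammar with A' → A
I₀ = CLOSURE({ [A' → . A] }):
  [A' → . A] has the dot before A: add [A → . D T x]
  [A → . D T x] has the dot before D: add [D → . T], [D → . g]
  [D → . T] has the dot before T: add [T → . C], [T → . C A C]
  [T → . C] has the dot before C: add [C → . g g], [C → . g]
No further items can be added.

I₀ = { [A → . D T x], [A' → . A], [C → . g g], [C → . g], [D → . T], [D → . g], [T → . C A C], [T → . C] }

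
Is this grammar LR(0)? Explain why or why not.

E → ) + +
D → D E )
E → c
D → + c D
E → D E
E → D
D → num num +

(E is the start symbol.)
No. Shift-reduce conflict between [E → D .] and [D → . + c D]

A grammar is LR(0) if no state in the canonical LR(0) collection has:
  - both a shift item (dot before a terminal) and a complete item (shift-reduce conflict), or
  - two or more complete items (reduce-reduce conflict; the accept item [E' → E .] counts as a complete item here).

Augment with E' → E and build the canonical LR(0) collection (I0 = CLOSURE({[E' → . E]}), then GOTO on every symbol after a dot until no new states appear). It has 16 states:
  I0: { [D → . + c D], [D → . D E )], [D → . num num +], [E → . ) + +], [E → . D E], [E → . D], [E → . c], [E' → . E] }  — shift
  I1: { [E → ) . + +] }  — shift
  I2: { [D → + . c D] }  — shift
  I3: { [D → . + c D], [D → . D E )], [D → . num num +], [D → D . E )], [E → . ) + +], [E → . D E], [E → . D], [E → . c], [E → D . E], [E → D .] }  — shift, reduce
  I4: { [E' → E .] }  — accept
  I5: { [E → c .] }  — reduce
  I6: { [D → num . num +] }  — shift
  I7: { [D → num num . +] }  — shift
  I8: { [D → num num + .] }  — reduce
  I9: { [D → D E . )], [E → D E .] }  — shift, reduce
  I10: { [D → D E ) .] }  — reduce
  I11: { [D → + c . D], [D → . + c D], [D → . D E )], [D → . num num +] }  — shift
  I12: { [D → + c D .], [D → . + c D], [D → . D E )], [D → . num num +], [D → D . E )], [E → . ) + +], [E → . D E], [E → . D], [E → . c] }  — shift, reduce
  I13: { [D → D E . )] }  — shift
  I14: { [E → ) + . +] }  — shift
  I15: { [E → ) + + .] }  — reduce

Conflict in state I3:
  Shift-reduce conflict between [E → D .] and [D → . + c D]
So the grammar is NOT LR(0).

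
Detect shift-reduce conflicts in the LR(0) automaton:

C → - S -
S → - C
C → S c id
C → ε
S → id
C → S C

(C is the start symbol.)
Yes — I0: [C → .] vs [C → . - S -]; I1: [C → .] vs [C → . - S -]; I3: [C → .] vs [C → . - S -]; I9: [C → .] vs [C → . - S -]; I10: [C → .] vs [C → . - S -]

A shift-reduce conflict occurs when an LR(0) state has both:
  - a complete (reduce) item [A → α .] (dot at the end), and
  - a shift item [B → β . c γ] (dot before a terminal).

Augment with C' → C and build the canonical LR(0) collection (I0 = CLOSURE({[C' → . C]}), then GOTO on every symbol after a dot until no new states appear). It has 11 states:
  I0: { [C → . - S -], [C → . S C], [C → . S c id], [C → .], [C' → . C], [S → . - C], [S → . id] }  — shift, reduce
  I1: { [C → - . S -], [C → . - S -], [C → . S C], [C → . S c id], [C → .], [S → - . C], [S → . - C], [S → . id] }  — shift, reduce
  I2: { [C' → C .] }  — accept
  I3: { [C → . - S -], [C → . S C], [C → . S c id], [C → .], [C → S . C], [C → S . c id], [S → . - C], [S → . id] }  — shift, reduce
  I4: { [S → id .] }  — reduce
  I5: { [C → S C .] }  — reduce
  I6: { [C → S c . id] }  — shift
  I7: { [C → S c id .] }  — reduce
  I8: { [S → - C .] }  — reduce
  I9: { [C → - S . -], [C → . - S -], [C → . S C], [C → . S c id], [C → .], [C → S . C], [C → S . c id], [S → . - C], [S → . id] }  — shift, reduce
  I10: { [C → - . S -], [C → - S - .], [C → . - S -], [C → . S C], [C → . S c id], [C → .], [S → - . C], [S → . - C], [S → . id] }  — shift, 2 reduces

I0 contains reduce item [C → .] and shift items [C → . - S -], [S → . - C], [S → . id] — shift-reduce conflict.
I1 contains reduce item [C → .] and shift items [C → . - S -], [S → . - C], [S → . id] — shift-reduce conflict.
I3 contains reduce item [C → .] and shift items [C → . - S -], [C → S . c id], [S → . - C], [S → . id] — shift-reduce conflict.
I9 contains reduce item [C → .] and shift items [C → . - S -], [C → - S . -], [C → S . c id], [S → . - C], [S → . id] — shift-reduce conflict.
I10 contains reduce items [C → .], [C → - S - .] and shift items [C → . - S -], [S → . - C], [S → . id] — shift-reduce conflict.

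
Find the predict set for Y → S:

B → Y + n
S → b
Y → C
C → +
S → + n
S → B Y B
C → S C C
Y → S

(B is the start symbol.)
PREDICT(Y → S) = (FIRST(RHS) \ {ε}) ∪ (FOLLOW(Y) if ε ∈ FIRST(RHS), i.e. RHS ⇒* ε)
FIRST(S) = { '+', 'b' }
FIRST(S) = { '+', 'b' }
ε ∉ FIRST(S), so FOLLOW(Y) is not added.
PREDICT(Y → S) = { '+', 'b' }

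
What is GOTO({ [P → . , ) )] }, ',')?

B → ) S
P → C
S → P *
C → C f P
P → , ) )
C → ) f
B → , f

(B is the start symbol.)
{ [P → , . ) )] }

GOTO(I, ',') = CLOSURE({ [A → αX.β] : [A → α.Xβ] ∈ I, X = ',' })

Items with dot before ',', with the dot advanced:
  [P → . , ) )] → [P → , . ) )]
Closure adds nothing (no advanced item has the dot before a non-terminal).

GOTO = { [P → , . ) )] }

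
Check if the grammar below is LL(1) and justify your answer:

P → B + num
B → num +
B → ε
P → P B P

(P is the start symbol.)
Relevant sets:
  FIRST(B) = { 'num', ε }
  FIRST(P) = { '+', 'num' }
  FOLLOW(B) = { '+', 'num' }

For P:
  PREDICT(P → B '+' num) = { '+', 'num' }
  PREDICT(P → P B P) = { '+', 'num' }
For B:
  PREDICT(B → num '+') = { 'num' }
  PREDICT(B → ε) = { '+', 'num' }

Conflict found: Predict set conflict for P: { '+', 'num' }
The grammar is NOT LL(1).

Answer: No. Predict set conflict for P: { '+', 'num' }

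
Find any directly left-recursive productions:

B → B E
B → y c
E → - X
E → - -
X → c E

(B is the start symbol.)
Direct left recursion occurs when N → N α for some non-terminal N (the right-hand side begins with the left-hand side itself).

B → B E: LEFT RECURSIVE (starts with B)
B → y c: starts with y
E → - X: starts with '-'
E → - -: starts with '-'
X → c E: starts with c

The grammar has direct left recursion on: B.

Answer: Yes, B is left-recursive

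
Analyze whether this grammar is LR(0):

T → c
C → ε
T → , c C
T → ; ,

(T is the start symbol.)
Yes, the grammar is LR(0)

A grammar is LR(0) if no state in the canonical LR(0) collection has:
  - both a shift item (dot before a terminal) and a complete item (shift-reduce conflict), or
  - two or more complete items (reduce-reduce conflict; the accept item [T' → T .] counts as a complete item here).

Augment with T' → T and build the canonical LR(0) collection (I0 = CLOSURE({[T' → . T]}), then GOTO on every symbol after a dot until no new states appear). It has 8 states:
  I0: { [T → . , c C], [T → . ; ,], [T → . c], [T' → . T] }  — shift
  I1: { [T → , . c C] }  — shift
  I2: { [T → ; . ,] }  — shift
  I3: { [T' → T .] }  — accept
  I4: { [T → c .] }  — reduce
  I5: { [T → ; , .] }  — reduce
  I6: { [C → .], [T → , c . C] }  — reduce
  I7: { [T → , c C .] }  — reduce

Every state is either a pure shift/goto state or contains exactly one complete item and nothing to shift — no conflicts. The grammar is LR(0).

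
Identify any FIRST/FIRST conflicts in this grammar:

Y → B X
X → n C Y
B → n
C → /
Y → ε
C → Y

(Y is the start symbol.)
No FIRST/FIRST conflicts.

FIRST sets of the non-terminals at (or reachable through a nullable prefix from) the front of some alternative:
  FIRST(B) = { 'n' }
  FIRST(Y) = { 'n', ε }

Productions for Y:
  Y → B X: FIRST = { 'n' }
  Y → ε: FIRST = { ε }
Productions for C:
  C → /: FIRST = { '/' }
  C → Y: FIRST = { 'n', ε }
X, B have only one production, so no FIRST/FIRST conflict is possible there.

All alternatives of each non-terminal have pairwise disjoint FIRST sets.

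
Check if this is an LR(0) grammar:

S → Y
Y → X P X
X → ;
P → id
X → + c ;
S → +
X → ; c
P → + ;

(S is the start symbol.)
No. Shift-reduce conflict between [S → + .] and [X → + . c ;]

A grammar is LR(0) if no state in the canonical LR(0) collection has:
  - both a shift item (dot before a terminal) and a complete item (shift-reduce conflict), or
  - two or more complete items (reduce-reduce conflict; the accept item [S' → S .] counts as a complete item here).

Augment with S' → S and build the canonical LR(0) collection (I0 = CLOSURE({[S' → . S]}), then GOTO on every symbol after a dot until no new states appear). It has 15 states:
  I0: { [S → . +], [S → . Y], [S' → . S], [X → . + c ;], [X → . ; c], [X → . ;], [Y → . X P X] }  — shift
  I1: { [S → + .], [X → + . c ;] }  — shift, reduce
  I2: { [X → ; . c], [X → ; .] }  — shift, reduce
  I3: { [S' → S .] }  — accept
  I4: { [P → . + ;], [P → . id], [Y → X . P X] }  — shift
  I5: { [S → Y .] }  — reduce
  I6: { [P → + . ;] }  — shift
  I7: { [X → . + c ;], [X → . ; c], [X → . ;], [Y → X P . X] }  — shift
  I8: { [P → id .] }  — reduce
  I9: { [X → + . c ;] }  — shift
  I10: { [Y → X P X .] }  — reduce
  I11: { [X → + c . ;] }  — shift
  I12: { [X → + c ; .] }  — reduce
  I13: { [P → + ; .] }  — reduce
  I14: { [X → ; c .] }  — reduce

Conflict in state I1:
  Shift-reduce conflict between [S → + .] and [X → + . c ;]
So the grammar is NOT LR(0).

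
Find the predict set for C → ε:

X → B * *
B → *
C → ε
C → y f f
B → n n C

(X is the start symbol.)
{ '*' }

PREDICT(C → ε) = (FIRST(RHS) \ {ε}) ∪ (FOLLOW(C) if ε ∈ FIRST(RHS), i.e. RHS ⇒* ε)
The right-hand side is ε (FIRST(ε) = { ε }), so the predict set is FOLLOW(C) = { '*' }
PREDICT(C → ε) = { '*' }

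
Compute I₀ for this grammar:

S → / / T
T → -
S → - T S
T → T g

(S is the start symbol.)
{ [S → . - T S], [S → . / / T], [S' → . S] }

First, augment the grammar with S' → S
I₀ = CLOSURE({ [S' → . S] }):
  [S' → . S] has the dot before S: add [S → . / / T], [S → . - T S]
No further items can be added.

I₀ = { [S → . - T S], [S → . / / T], [S' → . S] }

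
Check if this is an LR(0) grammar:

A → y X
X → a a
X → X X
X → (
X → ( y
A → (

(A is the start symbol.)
No. Shift-reduce conflict between [X → ( .] and [X → ( . y]

Augment with A' → A and build the canonical LR(0) collection (I0 = CLOSURE({[A' → . A]}), then GOTO on every symbol after a dot until no new states appear). It has 10 states:
  I0: { [A → . (], [A → . y X], [A' → . A] }  — shift
  I1: { [A → ( .] }  — reduce
  I2: { [A' → A .] }  — accept
  I3: { [A → y . X], [X → . ( y], [X → . (], [X → . X X], [X → . a a] }  — shift
  I4: { [X → ( . y], [X → ( .] }  — shift, reduce
  I5: { [A → y X .], [X → . ( y], [X → . (], [X → . X X], [X → . a a], [X → X . X] }  — shift, reduce
  I6: { [X → a . a] }  — shift
  I7: { [X → a a .] }  — reduce
  I8: { [X → . ( y], [X → . (], [X → . X X], [X → . a a], [X → X . X], [X → X X .] }  — shift, reduce
  I9: { [X → ( y .] }  — reduce

Conflict in state I4:
  Shift-reduce conflict between [X → ( .] and [X → ( . y]
So the grammar is NOT LR(0).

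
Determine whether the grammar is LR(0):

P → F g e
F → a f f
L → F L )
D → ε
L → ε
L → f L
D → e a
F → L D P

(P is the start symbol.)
No. Shift-reduce conflict between [L → .] and [F → . a f f]

Augment with P' → P and build the canonical LR(0) collection (I0 = CLOSURE({[P' → . P]}), then GOTO on every symbol after a dot until no new states appear). It has 18 states:
  I0: { [F → . L D P], [F → . a f f], [L → . F L )], [L → . f L], [L → .], [P → . F g e], [P' → . P] }  — shift, reduce
  I1: { [F → . L D P], [F → . a f f], [L → . F L )], [L → . f L], [L → .], [L → F . L )], [P → F . g e] }  — shift, reduce
  I2: { [D → . e a], [D → .], [F → L . D P] }  — shift, reduce
  I3: { [P' → P .] }  — accept
  I4: { [F → a . f f] }  — shift
  I5: { [F → . L D P], [F → . a f f], [L → . F L )], [L → . f L], [L → .], [L → f . L] }  — shift, reduce
  I6: { [F → . L D P], [F → . a f f], [L → . F L )], [L → . f L], [L → .], [L → F . L )] }  — shift, reduce
  I7: { [D → . e a], [D → .], [F → L . D P], [L → f L .] }  — shift, 2 reduces
  I8: { [F → . L D P], [F → . a f f], [F → L D . P], [L → . F L )], [L → . f L], [L → .], [P → . F g e] }  — shift, reduce
  I9: { [D → e . a] }  — shift
  I10: { [D → e a .] }  — reduce
  I11: { [F → L D P .] }  — reduce
  I12: { [D → . e a], [D → .], [F → L . D P], [L → F L . )] }  — shift, reduce
  I13: { [L → F L ) .] }  — reduce
  I14: { [F → a f . f] }  — shift
  I15: { [F → a f f .] }  — reduce
  I16: { [P → F g . e] }  — shift
  I17: { [P → F g e .] }  — reduce

Conflict in state I0:
  Shift-reduce conflict between [L → .] and [F → . a f f]
So the grammar is NOT LR(0).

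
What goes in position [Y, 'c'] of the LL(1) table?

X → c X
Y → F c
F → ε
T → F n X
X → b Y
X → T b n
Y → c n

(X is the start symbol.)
Y → F c, Y → c n

To find M[Y, 'c'], we find productions for Y where 'c' is in the predict set (PREDICT(N → α) = (FIRST(α) \ {ε}) ∪ (FOLLOW(N) if α ⇒* ε)).

Relevant sets:
  FIRST(F) = { ε }

Y → F c: PREDICT = { 'c' }
  'c' is in predict set, so this production goes in M[Y, 'c']
Y → c n: PREDICT = { 'c' }
  'c' is in predict set, so this production goes in M[Y, 'c']

M[Y, 'c'] = Y → F c, Y → c n  (a multiply-defined cell — the grammar is not LL(1))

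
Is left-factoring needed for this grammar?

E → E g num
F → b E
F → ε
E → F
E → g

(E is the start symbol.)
Left-factoring is needed when two productions for the same non-terminal
share a common prefix on the right-hand side.

Productions for E:
  E → E g num
  E → F
  E → g
Productions for F:
  F → b E
  F → ε

No common prefixes found.

Answer: No, left-factoring is not needed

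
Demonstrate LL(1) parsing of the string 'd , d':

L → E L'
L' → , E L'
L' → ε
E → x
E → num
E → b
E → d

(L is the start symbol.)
Stack is shown with the top on the left.

Stack     Input    Action
-------------------------
L $       d , d $  output L → E L'
E L' $    d , d $  output E → d
d L' $    d , d $  match 'd'
L' $      , d $    output L' → , E L'
, E L' $  , d $    match ','
E L' $    d $      output E → d
d L' $    d $      match 'd'
L' $      $        output L' → ε
$         $        accept

The string is accepted.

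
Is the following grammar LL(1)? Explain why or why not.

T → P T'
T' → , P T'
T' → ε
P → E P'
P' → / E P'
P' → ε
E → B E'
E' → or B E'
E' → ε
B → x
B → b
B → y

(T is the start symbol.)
A grammar is LL(1) if for each non-terminal N with multiple productions, the predict sets of those productions are pairwise disjoint, where PREDICT(N → α) = (FIRST(α) \ {ε}) ∪ (FOLLOW(N) if α ⇒* ε).

Relevant sets:
  FOLLOW(T') = { $ }
  FOLLOW(P') = { $, ',' }
  FOLLOW(E') = { $, ',', '/' }

For T':
  PREDICT(T' → ',' P T') = { ',' }
  PREDICT(T' → ε) = { $ }
For P':
  PREDICT(P' → '/' E P') = { '/' }
  PREDICT(P' → ε) = { $, ',' }
For E':
  PREDICT(E' → or B E') = { 'or' }
  PREDICT(E' → ε) = { $, ',', '/' }
For B:
  PREDICT(B → x) = { 'x' }
  PREDICT(B → b) = { 'b' }
  PREDICT(B → y) = { 'y' }
T, P, E have a single production, so nothing to check there.

All predict sets are disjoint. The grammar IS LL(1).

Answer: Yes, the grammar is LL(1).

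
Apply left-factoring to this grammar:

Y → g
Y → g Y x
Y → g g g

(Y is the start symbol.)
Y → g Y'
Y' → ε
Y' → Y x
Y' → g g

Left-factoring transforms A → αβ₁ | αβ₂ into A → αA' and A' → β₁ | β₂
(α is the longest common prefix among the alternatives). Repeat until
no nonterminal has two alternatives with a common prefix.

Round 1: Y has alternatives sharing prefix 'g'. Introduce Y': Y → g Y'
  Add: Y' → ε
  Add: Y' → Y x
  Add: Y' → g g

No remaining common prefixes — done.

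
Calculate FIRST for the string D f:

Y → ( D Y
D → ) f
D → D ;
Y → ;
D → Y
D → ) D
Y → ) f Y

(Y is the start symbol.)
FIRST sets of the non-terminals involved (from the grammar, by fixed-point iteration):
  FIRST(D) = { '(', ')', ';' }

To compute FIRST(D f), process the symbols left to right:
Symbol D is a non-terminal. Add FIRST(D) \ {ε} = { '(', ')', ';' }
D is not nullable (ε ∉ FIRST(D)), so stop here.
FIRST(D f) = { '(', ')', ';' }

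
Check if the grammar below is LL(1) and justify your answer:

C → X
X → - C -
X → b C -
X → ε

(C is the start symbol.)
A grammar is LL(1) if for each non-terminal N with multiple productions, the predict sets of those productions are pairwise disjoint, where PREDICT(N → α) = (FIRST(α) \ {ε}) ∪ (FOLLOW(N) if α ⇒* ε).

Relevant sets:
  FOLLOW(X) = { $, '-' }

For X:
  PREDICT(X → '-' C '-') = { '-' }
  PREDICT(X → b C '-') = { 'b' }
  PREDICT(X → ε) = { $, '-' }
C has a single production, so nothing to check there.

Conflict found: Predict set conflict for X: { '-' }
The grammar is NOT LL(1).

Answer: No. Predict set conflict for X: { '-' }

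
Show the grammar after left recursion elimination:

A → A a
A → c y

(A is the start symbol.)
A → c y A'
A' → a A'
A' → ε

A is directly left-recursive. The standard transformation for
  A → A α₁ | ... | A α_m | β₁ | ... | β_n
is
  A  → β₁ A' | ... | β_n A'
  A' → α₁ A' | ... | α_m A' | ε

A → c y becomes A → c y A'
A → A a becomes A' → a A'
Add A' → ε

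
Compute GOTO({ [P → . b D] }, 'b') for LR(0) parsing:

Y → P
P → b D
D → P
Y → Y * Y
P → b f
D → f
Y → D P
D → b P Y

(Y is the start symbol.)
GOTO(I, 'b') = CLOSURE({ [A → αX.β] : [A → α.Xβ] ∈ I, X = 'b' })

Items with dot before 'b', with the dot advanced:
  [P → . b D] → [P → b . D]
Closure of the advanced items:
  [P → b . D] has the dot before D: add [D → . P], [D → . f], [D → . b P Y]
  [D → . P] has the dot before P: add [P → . b D], [P → . b f]

GOTO = { [D → . P], [D → . b P Y], [D → . f], [P → . b D], [P → . b f], [P → b . D] }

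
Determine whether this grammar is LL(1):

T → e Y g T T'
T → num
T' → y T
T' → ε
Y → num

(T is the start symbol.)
No. Predict set conflict for T': { 'y' }

A grammar is LL(1) if for each non-terminal N with multiple productions, the predict sets of those productions are pairwise disjoint, where PREDICT(N → α) = (FIRST(α) \ {ε}) ∪ (FOLLOW(N) if α ⇒* ε).

Relevant sets:
  FOLLOW(T') = { $, 'y' }

For T:
  PREDICT(T → e Y g T T') = { 'e' }
  PREDICT(T → num) = { 'num' }
For T':
  PREDICT(T' → y T) = { 'y' }
  PREDICT(T' → ε) = { $, 'y' }
Y has a single production, so nothing to check there.

Conflict found: Predict set conflict for T': { 'y' }
The grammar is NOT LL(1).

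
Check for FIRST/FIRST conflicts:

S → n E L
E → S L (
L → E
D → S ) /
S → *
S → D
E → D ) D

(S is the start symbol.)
Yes. S → n E L / S → D on { 'n' }; S → '*' / S → D on { '*' }; E → S L '(' / E → D ')' D on { '*', 'n' }

A FIRST/FIRST conflict occurs when two productions N → α and N → β for the same non-terminal have FIRST(α) ∩ FIRST(β) ≠ ∅ (with ε ∈ FIRST of a nullable right-hand side, so two nullable alternatives also conflict).

FIRST sets of the non-terminals at (or reachable through a nullable prefix from) the front of some alternative:
  FIRST(D) = { '*', 'n' }
  FIRST(S) = { '*', 'n' }

Productions for S:
  S → n E L: FIRST = { 'n' }
  S → *: FIRST = { '*' }
  S → D: FIRST = { '*', 'n' }
Productions for E:
  E → S L (: FIRST = { '*', 'n' }
  E → D ) D: FIRST = { '*', 'n' }
L, D have only one production, so no FIRST/FIRST conflict is possible there.

Conflict for S: S → n E L and S → D
  Overlap: { 'n' }
Conflict for S: S → * and S → D
  Overlap: { '*' }
Conflict for E: E → S L ( and E → D ) D
  Overlap: { '*', 'n' }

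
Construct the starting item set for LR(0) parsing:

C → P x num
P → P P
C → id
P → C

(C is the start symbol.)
First, augment the grammar with C' → C
I₀ = CLOSURE({ [C' → . C] }):
  [C' → . C] has the dot before C: add [C → . P x num], [C → . id]
  [C → . P x num] has the dot before P: add [P → . P P], [P → . C]
No further items can be added.

I₀ = { [C → . P x num], [C → . id], [C' → . C], [P → . C], [P → . P P] }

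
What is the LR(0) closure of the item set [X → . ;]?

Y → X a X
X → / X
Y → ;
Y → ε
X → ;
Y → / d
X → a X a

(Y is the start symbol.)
To compute CLOSURE, for each item [A → α.Bβ] where B is a non-terminal, add [B → .γ] for all productions B → γ; repeat for the newly added items until nothing changes.

Start with: [X → . ;]
The dot precedes the terminal ';', so nothing is added.

CLOSURE = { [X → . ;] }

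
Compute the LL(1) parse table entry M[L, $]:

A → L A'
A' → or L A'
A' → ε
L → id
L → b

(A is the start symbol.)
To find M[L, $], we find productions for L where $ is in the predict set (PREDICT(N → α) = (FIRST(α) \ {ε}) ∪ (FOLLOW(N) if α ⇒* ε)).

L → id: PREDICT = { 'id' }
L → b: PREDICT = { 'b' }

M[L, $] is empty (no production applies)

Answer: Empty (error entry)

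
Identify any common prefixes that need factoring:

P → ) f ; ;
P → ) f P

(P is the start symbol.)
Left-factoring is needed when two productions for the same non-terminal
share a common prefix on the right-hand side.

Productions for P:
  P → ) f ; ;
  P → ) f P

Found common prefix ') f' in productions for P

Answer: Yes, P has productions with common prefix ') f'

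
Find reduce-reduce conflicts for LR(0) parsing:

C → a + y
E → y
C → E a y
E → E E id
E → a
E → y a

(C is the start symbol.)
A reduce-reduce conflict occurs when an LR(0) state has two complete items [A → α .] and [B → β .] — both call for a reduction, and with no lookahead the parser cannot choose between them.

Augment with C' → C and build the canonical LR(0) collection (I0 = CLOSURE({[C' → . C]}), then GOTO on every symbol after a dot until no new states appear). It has 13 states:
  I0: { [C → . E a y], [C → . a + y], [C' → . C], [E → . E E id], [E → . a], [E → . y a], [E → . y] }  — shift
  I1: { [C' → C .] }  — accept
  I2: { [C → E . a y], [E → . E E id], [E → . a], [E → . y a], [E → . y], [E → E . E id] }  — shift
  I3: { [C → a . + y], [E → a .] }  — shift, reduce
  I4: { [E → y . a], [E → y .] }  — shift, reduce
  I5: { [E → y a .] }  — reduce
  I6: { [C → a + . y] }  — shift
  I7: { [C → a + y .] }  — reduce
  I8: { [E → . E E id], [E → . a], [E → . y a], [E → . y], [E → E . E id], [E → E E . id] }  — shift
  I9: { [C → E a . y], [E → a .] }  — shift, reduce
  I10: { [C → E a y .] }  — reduce
  I11: { [E → a .] }  — reduce
  I12: { [E → E E id .] }  — reduce

No state contains more than one complete item.

Answer: No reduce-reduce conflicts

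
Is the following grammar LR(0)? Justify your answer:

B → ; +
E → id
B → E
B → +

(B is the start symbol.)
Yes, the grammar is LR(0)

A grammar is LR(0) if no state in the canonical LR(0) collection has:
  - both a shift item (dot before a terminal) and a complete item (shift-reduce conflict), or
  - two or more complete items (reduce-reduce conflict; the accept item [B' → B .] counts as a complete item here).

Augment with B' → B and build the canonical LR(0) collection (I0 = CLOSURE({[B' → . B]}), then GOTO on every symbol after a dot until no new states appear). It has 7 states:
  I0: { [B → . +], [B → . ; +], [B → . E], [B' → . B], [E → . id] }  — shift
  I1: { [B → + .] }  — reduce
  I2: { [B → ; . +] }  — shift
  I3: { [B' → B .] }  — accept
  I4: { [B → E .] }  — reduce
  I5: { [E → id .] }  — reduce
  I6: { [B → ; + .] }  — reduce

Every state is either a pure shift/goto state or contains exactly one complete item and nothing to shift — no conflicts. The grammar is LR(0).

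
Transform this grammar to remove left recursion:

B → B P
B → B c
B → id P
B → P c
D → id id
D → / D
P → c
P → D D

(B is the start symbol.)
B → id P B'
B → P c B'
B' → P B'
B' → c B'
B' → ε
D → id id
D → / D
P → c
P → D D

B is directly left-recursive. The standard transformation for
  A → A α₁ | ... | A α_m | β₁ | ... | β_n
is
  A  → β₁ A' | ... | β_n A'
  A' → α₁ A' | ... | α_m A' | ε

B → id P becomes B → id P B'
B → P c becomes B → P c B'
B → B P becomes B' → P B'
B → B c becomes B' → c B'
Add B' → ε

Productions for other non-terminals are unchanged:
  D → id id
  D → / D
  P → c
  P → D D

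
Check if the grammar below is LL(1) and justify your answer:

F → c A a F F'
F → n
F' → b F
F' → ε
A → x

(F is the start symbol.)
No. Predict set conflict for F': { 'b' }

A grammar is LL(1) if for each non-terminal N with multiple productions, the predict sets of those productions are pairwise disjoint, where PREDICT(N → α) = (FIRST(α) \ {ε}) ∪ (FOLLOW(N) if α ⇒* ε).

Relevant sets:
  FOLLOW(F') = { $, 'b' }

For F:
  PREDICT(F → c A a F F') = { 'c' }
  PREDICT(F → n) = { 'n' }
For F':
  PREDICT(F' → b F) = { 'b' }
  PREDICT(F' → ε) = { $, 'b' }
A has a single production, so nothing to check there.

Conflict found: Predict set conflict for F': { 'b' }
The grammar is NOT LL(1).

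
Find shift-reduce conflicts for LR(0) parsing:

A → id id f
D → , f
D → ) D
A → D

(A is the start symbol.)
No shift-reduce conflicts

A shift-reduce conflict occurs when an LR(0) state has both:
  - a complete (reduce) item [A → α .] (dot at the end), and
  - a shift item [B → β . c γ] (dot before a terminal).

Augment with A' → A and build the canonical LR(0) collection (I0 = CLOSURE({[A' → . A]}), then GOTO on every symbol after a dot until no new states appear). It has 10 states:
  I0: { [A → . D], [A → . id id f], [A' → . A], [D → . ) D], [D → . , f] }  — shift
  I1: { [D → ) . D], [D → . ) D], [D → . , f] }  — shift
  I2: { [D → , . f] }  — shift
  I3: { [A' → A .] }  — accept
  I4: { [A → D .] }  — reduce
  I5: { [A → id . id f] }  — shift
  I6: { [A → id id . f] }  — shift
  I7: { [A → id id f .] }  — reduce
  I8: { [D → , f .] }  — reduce
  I9: { [D → ) D .] }  — reduce

No state contains both a complete item and a shift item.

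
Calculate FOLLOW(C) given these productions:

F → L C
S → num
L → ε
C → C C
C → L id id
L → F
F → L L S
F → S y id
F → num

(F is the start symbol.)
To compute FOLLOW(C), find every occurrence of C on a right-hand side N → α C β: add FIRST(β) \ {ε}, and if β is empty or nullable also add FOLLOW(N). Iterate to a fixed point.

In F → L C: C is at the end, add FOLLOW(F)
In C → C C: C is followed by C, add FIRST(C) \ {ε} = { 'id', 'num' }
In C → C C: C is at the end; this adds FOLLOW(C) to itself — nothing new

The FOLLOW sets referred to above (computed the same way, to a fixed point):
  FOLLOW(F) = { $, 'id', 'num' }

Taking the union: FOLLOW(C) = { $, 'id', 'num' }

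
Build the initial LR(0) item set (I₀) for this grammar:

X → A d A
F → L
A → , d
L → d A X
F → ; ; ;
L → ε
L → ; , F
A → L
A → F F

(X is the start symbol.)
First, augment the grammar with X' → X
I₀ = CLOSURE({ [X' → . X] }):
  [X' → . X] has the dot before X: add [X → . A d A]
  [X → . A d A] has the dot before A: add [A → . , d], [A → . L], [A → . F F]
  [A → . L] has the dot before L: add [L → . d A X], [L → .], [L → . ; , F]
  [A → . F F] has the dot before F: add [F → . L], [F → . ; ; ;]
No further items can be added.

I₀ = { [A → . , d], [A → . F F], [A → . L], [F → . ; ; ;], [F → . L], [L → . ; , F], [L → . d A X], [L → .], [X → . A d A], [X' → . X] }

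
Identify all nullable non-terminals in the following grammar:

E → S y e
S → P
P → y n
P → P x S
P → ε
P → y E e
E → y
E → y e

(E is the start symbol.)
{ 'P', 'S' }

A non-terminal is nullable if it can derive ε (the empty string): either it has an ε-production, or it has a production whose right-hand side consists entirely of nullable non-terminals.

ε-productions: P → ε
So P is immediately nullable.
S → P: every symbol on the right is nullable, so S is nullable too.
No further non-terminal can be added: every production for the remaining non-terminals contains a terminal or a non-nullable non-terminal.
Nullable = { 'P', 'S' }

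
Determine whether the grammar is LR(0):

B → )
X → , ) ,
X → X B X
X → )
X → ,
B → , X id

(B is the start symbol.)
Augment with B' → B and build the canonical LR(0) collection (I0 = CLOSURE({[B' → . B]}), then GOTO on every symbol after a dot until no new states appear). It has 12 states:
  I0: { [B → . )], [B → . , X id], [B' → . B] }  — shift
  I1: { [B → ) .] }  — reduce
  I2: { [B → , . X id], [X → . )], [X → . , ) ,], [X → . ,], [X → . X B X] }  — shift
  I3: { [B' → B .] }  — accept
  I4: { [X → ) .] }  — reduce
  I5: { [X → , . ) ,], [X → , .] }  — shift, reduce
  I6: { [B → , X . id], [B → . )], [B → . , X id], [X → X . B X] }  — shift
  I7: { [X → . )], [X → . , ) ,], [X → . ,], [X → . X B X], [X → X B . X] }  — shift
  I8: { [B → , X id .] }  — reduce
  I9: { [B → . )], [B → . , X id], [X → X . B X], [X → X B X .] }  — shift, reduce
  I10: { [X → , ) . ,] }  — shift
  I11: { [X → , ) , .] }  — reduce

Conflict in state I5:
  Shift-reduce conflict between [X → , .] and [X → , . ) ,]
So the grammar is NOT LR(0).

Answer: No. Shift-reduce conflict between [X → , .] and [X → , . ) ,]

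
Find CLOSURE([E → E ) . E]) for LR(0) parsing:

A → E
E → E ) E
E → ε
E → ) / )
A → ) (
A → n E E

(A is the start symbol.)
To compute CLOSURE, for each item [A → α.Bβ] where B is a non-terminal, add [B → .γ] for all productions B → γ; repeat for the newly added items until nothing changes.

Start with: [E → E ) . E]
  [E → E ) . E] has the dot before E: add [E → . E ) E], [E → .], [E → . ) / )]
No further items can be added.

CLOSURE = { [E → . ) / )], [E → . E ) E], [E → .], [E → E ) . E] }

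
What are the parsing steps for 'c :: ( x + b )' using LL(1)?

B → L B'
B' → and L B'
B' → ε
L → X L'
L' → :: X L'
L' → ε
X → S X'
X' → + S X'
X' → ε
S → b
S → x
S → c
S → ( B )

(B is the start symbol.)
LL(1) parsing maintains a stack (initially the start symbol over $) and the input. At each step: if the stack top is a terminal, match it against the current input token; if it is a non-terminal N, replace it with the RHS of M[N, lookahead] (the unique production whose predict set contains the lookahead).

Stack is shown with the top on the left.

Stack                      Input             Action
---------------------------------------------------
B $                        c :: ( x + b ) $  output B → L B'
L B' $                     c :: ( x + b ) $  output L → X L'
X L' B' $                  c :: ( x + b ) $  output X → S X'
S X' L' B' $               c :: ( x + b ) $  output S → c
c X' L' B' $               c :: ( x + b ) $  match 'c'
X' L' B' $                 :: ( x + b ) $    output X' → ε
L' B' $                    :: ( x + b ) $    output L' → :: X L'
:: X L' B' $               :: ( x + b ) $    match '::'
X L' B' $                  ( x + b ) $       output X → S X'
S X' L' B' $               ( x + b ) $       output S → ( B )
( B ) X' L' B' $           ( x + b ) $       match '('
B ) X' L' B' $             x + b ) $         output B → L B'
L B' ) X' L' B' $          x + b ) $         output L → X L'
X L' B' ) X' L' B' $       x + b ) $         output X → S X'
S X' L' B' ) X' L' B' $    x + b ) $         output S → x
x X' L' B' ) X' L' B' $    x + b ) $         match 'x'
X' L' B' ) X' L' B' $      + b ) $           output X' → + S X'
+ S X' L' B' ) X' L' B' $  + b ) $           match '+'
S X' L' B' ) X' L' B' $    b ) $             output S → b
b X' L' B' ) X' L' B' $    b ) $             match 'b'
X' L' B' ) X' L' B' $      ) $               output X' → ε
L' B' ) X' L' B' $         ) $               output L' → ε
B' ) X' L' B' $            ) $               output B' → ε
) X' L' B' $               ) $               match ')'
X' L' B' $                 $                 output X' → ε
L' B' $                    $                 output L' → ε
B' $                       $                 output B' → ε
$                          $                 accept

The string is accepted.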